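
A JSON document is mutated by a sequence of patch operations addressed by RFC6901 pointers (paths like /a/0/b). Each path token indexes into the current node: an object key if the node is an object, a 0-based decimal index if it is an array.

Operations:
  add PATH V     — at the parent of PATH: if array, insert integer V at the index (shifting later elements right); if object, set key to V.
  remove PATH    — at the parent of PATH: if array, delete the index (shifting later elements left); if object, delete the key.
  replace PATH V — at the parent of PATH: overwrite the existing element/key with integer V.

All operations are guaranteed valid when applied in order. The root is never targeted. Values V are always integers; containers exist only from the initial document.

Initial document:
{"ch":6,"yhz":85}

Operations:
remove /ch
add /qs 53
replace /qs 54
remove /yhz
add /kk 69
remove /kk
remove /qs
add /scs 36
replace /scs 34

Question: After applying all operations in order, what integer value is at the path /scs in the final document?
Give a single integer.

After op 1 (remove /ch): {"yhz":85}
After op 2 (add /qs 53): {"qs":53,"yhz":85}
After op 3 (replace /qs 54): {"qs":54,"yhz":85}
After op 4 (remove /yhz): {"qs":54}
After op 5 (add /kk 69): {"kk":69,"qs":54}
After op 6 (remove /kk): {"qs":54}
After op 7 (remove /qs): {}
After op 8 (add /scs 36): {"scs":36}
After op 9 (replace /scs 34): {"scs":34}
Value at /scs: 34

Answer: 34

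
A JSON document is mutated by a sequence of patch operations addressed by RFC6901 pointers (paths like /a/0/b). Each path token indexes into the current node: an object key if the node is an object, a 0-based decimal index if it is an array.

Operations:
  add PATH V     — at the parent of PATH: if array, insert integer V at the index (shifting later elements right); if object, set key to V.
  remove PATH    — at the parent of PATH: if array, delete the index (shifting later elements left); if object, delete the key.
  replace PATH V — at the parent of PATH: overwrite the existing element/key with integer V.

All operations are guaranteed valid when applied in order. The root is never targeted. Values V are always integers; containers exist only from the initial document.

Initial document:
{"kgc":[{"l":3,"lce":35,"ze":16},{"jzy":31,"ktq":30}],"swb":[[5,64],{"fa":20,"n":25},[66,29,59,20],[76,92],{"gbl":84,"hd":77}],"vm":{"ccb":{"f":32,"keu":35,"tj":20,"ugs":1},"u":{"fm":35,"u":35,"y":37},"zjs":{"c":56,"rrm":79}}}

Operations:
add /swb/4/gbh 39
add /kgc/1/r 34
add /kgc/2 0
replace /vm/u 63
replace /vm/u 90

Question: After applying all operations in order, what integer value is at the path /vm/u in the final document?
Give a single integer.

Answer: 90

Derivation:
After op 1 (add /swb/4/gbh 39): {"kgc":[{"l":3,"lce":35,"ze":16},{"jzy":31,"ktq":30}],"swb":[[5,64],{"fa":20,"n":25},[66,29,59,20],[76,92],{"gbh":39,"gbl":84,"hd":77}],"vm":{"ccb":{"f":32,"keu":35,"tj":20,"ugs":1},"u":{"fm":35,"u":35,"y":37},"zjs":{"c":56,"rrm":79}}}
After op 2 (add /kgc/1/r 34): {"kgc":[{"l":3,"lce":35,"ze":16},{"jzy":31,"ktq":30,"r":34}],"swb":[[5,64],{"fa":20,"n":25},[66,29,59,20],[76,92],{"gbh":39,"gbl":84,"hd":77}],"vm":{"ccb":{"f":32,"keu":35,"tj":20,"ugs":1},"u":{"fm":35,"u":35,"y":37},"zjs":{"c":56,"rrm":79}}}
After op 3 (add /kgc/2 0): {"kgc":[{"l":3,"lce":35,"ze":16},{"jzy":31,"ktq":30,"r":34},0],"swb":[[5,64],{"fa":20,"n":25},[66,29,59,20],[76,92],{"gbh":39,"gbl":84,"hd":77}],"vm":{"ccb":{"f":32,"keu":35,"tj":20,"ugs":1},"u":{"fm":35,"u":35,"y":37},"zjs":{"c":56,"rrm":79}}}
After op 4 (replace /vm/u 63): {"kgc":[{"l":3,"lce":35,"ze":16},{"jzy":31,"ktq":30,"r":34},0],"swb":[[5,64],{"fa":20,"n":25},[66,29,59,20],[76,92],{"gbh":39,"gbl":84,"hd":77}],"vm":{"ccb":{"f":32,"keu":35,"tj":20,"ugs":1},"u":63,"zjs":{"c":56,"rrm":79}}}
After op 5 (replace /vm/u 90): {"kgc":[{"l":3,"lce":35,"ze":16},{"jzy":31,"ktq":30,"r":34},0],"swb":[[5,64],{"fa":20,"n":25},[66,29,59,20],[76,92],{"gbh":39,"gbl":84,"hd":77}],"vm":{"ccb":{"f":32,"keu":35,"tj":20,"ugs":1},"u":90,"zjs":{"c":56,"rrm":79}}}
Value at /vm/u: 90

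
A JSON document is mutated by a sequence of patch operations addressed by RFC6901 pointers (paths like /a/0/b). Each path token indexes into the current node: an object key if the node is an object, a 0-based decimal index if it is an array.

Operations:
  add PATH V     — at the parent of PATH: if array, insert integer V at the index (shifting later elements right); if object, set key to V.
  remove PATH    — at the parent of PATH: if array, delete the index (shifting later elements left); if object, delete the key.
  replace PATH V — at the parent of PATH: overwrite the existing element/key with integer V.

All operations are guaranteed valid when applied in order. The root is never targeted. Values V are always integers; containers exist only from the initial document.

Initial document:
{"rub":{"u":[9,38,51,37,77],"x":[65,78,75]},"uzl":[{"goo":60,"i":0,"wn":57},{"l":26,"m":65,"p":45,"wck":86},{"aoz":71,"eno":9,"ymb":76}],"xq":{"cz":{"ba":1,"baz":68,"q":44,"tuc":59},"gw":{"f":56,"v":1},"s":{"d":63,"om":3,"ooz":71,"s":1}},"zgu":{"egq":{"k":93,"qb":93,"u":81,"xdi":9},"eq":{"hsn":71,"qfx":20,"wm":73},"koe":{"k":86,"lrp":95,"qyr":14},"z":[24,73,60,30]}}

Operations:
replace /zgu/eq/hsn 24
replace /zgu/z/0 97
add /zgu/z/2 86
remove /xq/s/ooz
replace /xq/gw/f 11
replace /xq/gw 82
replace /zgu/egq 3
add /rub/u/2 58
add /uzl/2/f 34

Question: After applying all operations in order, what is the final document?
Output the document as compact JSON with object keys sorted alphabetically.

Answer: {"rub":{"u":[9,38,58,51,37,77],"x":[65,78,75]},"uzl":[{"goo":60,"i":0,"wn":57},{"l":26,"m":65,"p":45,"wck":86},{"aoz":71,"eno":9,"f":34,"ymb":76}],"xq":{"cz":{"ba":1,"baz":68,"q":44,"tuc":59},"gw":82,"s":{"d":63,"om":3,"s":1}},"zgu":{"egq":3,"eq":{"hsn":24,"qfx":20,"wm":73},"koe":{"k":86,"lrp":95,"qyr":14},"z":[97,73,86,60,30]}}

Derivation:
After op 1 (replace /zgu/eq/hsn 24): {"rub":{"u":[9,38,51,37,77],"x":[65,78,75]},"uzl":[{"goo":60,"i":0,"wn":57},{"l":26,"m":65,"p":45,"wck":86},{"aoz":71,"eno":9,"ymb":76}],"xq":{"cz":{"ba":1,"baz":68,"q":44,"tuc":59},"gw":{"f":56,"v":1},"s":{"d":63,"om":3,"ooz":71,"s":1}},"zgu":{"egq":{"k":93,"qb":93,"u":81,"xdi":9},"eq":{"hsn":24,"qfx":20,"wm":73},"koe":{"k":86,"lrp":95,"qyr":14},"z":[24,73,60,30]}}
After op 2 (replace /zgu/z/0 97): {"rub":{"u":[9,38,51,37,77],"x":[65,78,75]},"uzl":[{"goo":60,"i":0,"wn":57},{"l":26,"m":65,"p":45,"wck":86},{"aoz":71,"eno":9,"ymb":76}],"xq":{"cz":{"ba":1,"baz":68,"q":44,"tuc":59},"gw":{"f":56,"v":1},"s":{"d":63,"om":3,"ooz":71,"s":1}},"zgu":{"egq":{"k":93,"qb":93,"u":81,"xdi":9},"eq":{"hsn":24,"qfx":20,"wm":73},"koe":{"k":86,"lrp":95,"qyr":14},"z":[97,73,60,30]}}
After op 3 (add /zgu/z/2 86): {"rub":{"u":[9,38,51,37,77],"x":[65,78,75]},"uzl":[{"goo":60,"i":0,"wn":57},{"l":26,"m":65,"p":45,"wck":86},{"aoz":71,"eno":9,"ymb":76}],"xq":{"cz":{"ba":1,"baz":68,"q":44,"tuc":59},"gw":{"f":56,"v":1},"s":{"d":63,"om":3,"ooz":71,"s":1}},"zgu":{"egq":{"k":93,"qb":93,"u":81,"xdi":9},"eq":{"hsn":24,"qfx":20,"wm":73},"koe":{"k":86,"lrp":95,"qyr":14},"z":[97,73,86,60,30]}}
After op 4 (remove /xq/s/ooz): {"rub":{"u":[9,38,51,37,77],"x":[65,78,75]},"uzl":[{"goo":60,"i":0,"wn":57},{"l":26,"m":65,"p":45,"wck":86},{"aoz":71,"eno":9,"ymb":76}],"xq":{"cz":{"ba":1,"baz":68,"q":44,"tuc":59},"gw":{"f":56,"v":1},"s":{"d":63,"om":3,"s":1}},"zgu":{"egq":{"k":93,"qb":93,"u":81,"xdi":9},"eq":{"hsn":24,"qfx":20,"wm":73},"koe":{"k":86,"lrp":95,"qyr":14},"z":[97,73,86,60,30]}}
After op 5 (replace /xq/gw/f 11): {"rub":{"u":[9,38,51,37,77],"x":[65,78,75]},"uzl":[{"goo":60,"i":0,"wn":57},{"l":26,"m":65,"p":45,"wck":86},{"aoz":71,"eno":9,"ymb":76}],"xq":{"cz":{"ba":1,"baz":68,"q":44,"tuc":59},"gw":{"f":11,"v":1},"s":{"d":63,"om":3,"s":1}},"zgu":{"egq":{"k":93,"qb":93,"u":81,"xdi":9},"eq":{"hsn":24,"qfx":20,"wm":73},"koe":{"k":86,"lrp":95,"qyr":14},"z":[97,73,86,60,30]}}
After op 6 (replace /xq/gw 82): {"rub":{"u":[9,38,51,37,77],"x":[65,78,75]},"uzl":[{"goo":60,"i":0,"wn":57},{"l":26,"m":65,"p":45,"wck":86},{"aoz":71,"eno":9,"ymb":76}],"xq":{"cz":{"ba":1,"baz":68,"q":44,"tuc":59},"gw":82,"s":{"d":63,"om":3,"s":1}},"zgu":{"egq":{"k":93,"qb":93,"u":81,"xdi":9},"eq":{"hsn":24,"qfx":20,"wm":73},"koe":{"k":86,"lrp":95,"qyr":14},"z":[97,73,86,60,30]}}
After op 7 (replace /zgu/egq 3): {"rub":{"u":[9,38,51,37,77],"x":[65,78,75]},"uzl":[{"goo":60,"i":0,"wn":57},{"l":26,"m":65,"p":45,"wck":86},{"aoz":71,"eno":9,"ymb":76}],"xq":{"cz":{"ba":1,"baz":68,"q":44,"tuc":59},"gw":82,"s":{"d":63,"om":3,"s":1}},"zgu":{"egq":3,"eq":{"hsn":24,"qfx":20,"wm":73},"koe":{"k":86,"lrp":95,"qyr":14},"z":[97,73,86,60,30]}}
After op 8 (add /rub/u/2 58): {"rub":{"u":[9,38,58,51,37,77],"x":[65,78,75]},"uzl":[{"goo":60,"i":0,"wn":57},{"l":26,"m":65,"p":45,"wck":86},{"aoz":71,"eno":9,"ymb":76}],"xq":{"cz":{"ba":1,"baz":68,"q":44,"tuc":59},"gw":82,"s":{"d":63,"om":3,"s":1}},"zgu":{"egq":3,"eq":{"hsn":24,"qfx":20,"wm":73},"koe":{"k":86,"lrp":95,"qyr":14},"z":[97,73,86,60,30]}}
After op 9 (add /uzl/2/f 34): {"rub":{"u":[9,38,58,51,37,77],"x":[65,78,75]},"uzl":[{"goo":60,"i":0,"wn":57},{"l":26,"m":65,"p":45,"wck":86},{"aoz":71,"eno":9,"f":34,"ymb":76}],"xq":{"cz":{"ba":1,"baz":68,"q":44,"tuc":59},"gw":82,"s":{"d":63,"om":3,"s":1}},"zgu":{"egq":3,"eq":{"hsn":24,"qfx":20,"wm":73},"koe":{"k":86,"lrp":95,"qyr":14},"z":[97,73,86,60,30]}}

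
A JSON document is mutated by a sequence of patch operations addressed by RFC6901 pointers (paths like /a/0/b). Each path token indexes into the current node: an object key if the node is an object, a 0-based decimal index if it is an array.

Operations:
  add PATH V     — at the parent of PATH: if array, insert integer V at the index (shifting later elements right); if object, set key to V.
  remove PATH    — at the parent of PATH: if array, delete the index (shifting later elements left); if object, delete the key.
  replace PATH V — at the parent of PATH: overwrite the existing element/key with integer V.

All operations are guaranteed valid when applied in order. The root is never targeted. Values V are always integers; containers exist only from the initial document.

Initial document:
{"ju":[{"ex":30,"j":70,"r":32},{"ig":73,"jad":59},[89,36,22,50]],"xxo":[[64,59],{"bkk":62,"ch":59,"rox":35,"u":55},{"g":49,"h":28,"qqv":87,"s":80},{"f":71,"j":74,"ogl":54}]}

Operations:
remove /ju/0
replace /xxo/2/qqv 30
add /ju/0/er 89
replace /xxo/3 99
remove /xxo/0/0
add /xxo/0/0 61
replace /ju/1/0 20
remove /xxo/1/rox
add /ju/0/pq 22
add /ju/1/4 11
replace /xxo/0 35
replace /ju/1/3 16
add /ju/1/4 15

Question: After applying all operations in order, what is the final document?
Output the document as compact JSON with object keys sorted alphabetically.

After op 1 (remove /ju/0): {"ju":[{"ig":73,"jad":59},[89,36,22,50]],"xxo":[[64,59],{"bkk":62,"ch":59,"rox":35,"u":55},{"g":49,"h":28,"qqv":87,"s":80},{"f":71,"j":74,"ogl":54}]}
After op 2 (replace /xxo/2/qqv 30): {"ju":[{"ig":73,"jad":59},[89,36,22,50]],"xxo":[[64,59],{"bkk":62,"ch":59,"rox":35,"u":55},{"g":49,"h":28,"qqv":30,"s":80},{"f":71,"j":74,"ogl":54}]}
After op 3 (add /ju/0/er 89): {"ju":[{"er":89,"ig":73,"jad":59},[89,36,22,50]],"xxo":[[64,59],{"bkk":62,"ch":59,"rox":35,"u":55},{"g":49,"h":28,"qqv":30,"s":80},{"f":71,"j":74,"ogl":54}]}
After op 4 (replace /xxo/3 99): {"ju":[{"er":89,"ig":73,"jad":59},[89,36,22,50]],"xxo":[[64,59],{"bkk":62,"ch":59,"rox":35,"u":55},{"g":49,"h":28,"qqv":30,"s":80},99]}
After op 5 (remove /xxo/0/0): {"ju":[{"er":89,"ig":73,"jad":59},[89,36,22,50]],"xxo":[[59],{"bkk":62,"ch":59,"rox":35,"u":55},{"g":49,"h":28,"qqv":30,"s":80},99]}
After op 6 (add /xxo/0/0 61): {"ju":[{"er":89,"ig":73,"jad":59},[89,36,22,50]],"xxo":[[61,59],{"bkk":62,"ch":59,"rox":35,"u":55},{"g":49,"h":28,"qqv":30,"s":80},99]}
After op 7 (replace /ju/1/0 20): {"ju":[{"er":89,"ig":73,"jad":59},[20,36,22,50]],"xxo":[[61,59],{"bkk":62,"ch":59,"rox":35,"u":55},{"g":49,"h":28,"qqv":30,"s":80},99]}
After op 8 (remove /xxo/1/rox): {"ju":[{"er":89,"ig":73,"jad":59},[20,36,22,50]],"xxo":[[61,59],{"bkk":62,"ch":59,"u":55},{"g":49,"h":28,"qqv":30,"s":80},99]}
After op 9 (add /ju/0/pq 22): {"ju":[{"er":89,"ig":73,"jad":59,"pq":22},[20,36,22,50]],"xxo":[[61,59],{"bkk":62,"ch":59,"u":55},{"g":49,"h":28,"qqv":30,"s":80},99]}
After op 10 (add /ju/1/4 11): {"ju":[{"er":89,"ig":73,"jad":59,"pq":22},[20,36,22,50,11]],"xxo":[[61,59],{"bkk":62,"ch":59,"u":55},{"g":49,"h":28,"qqv":30,"s":80},99]}
After op 11 (replace /xxo/0 35): {"ju":[{"er":89,"ig":73,"jad":59,"pq":22},[20,36,22,50,11]],"xxo":[35,{"bkk":62,"ch":59,"u":55},{"g":49,"h":28,"qqv":30,"s":80},99]}
After op 12 (replace /ju/1/3 16): {"ju":[{"er":89,"ig":73,"jad":59,"pq":22},[20,36,22,16,11]],"xxo":[35,{"bkk":62,"ch":59,"u":55},{"g":49,"h":28,"qqv":30,"s":80},99]}
After op 13 (add /ju/1/4 15): {"ju":[{"er":89,"ig":73,"jad":59,"pq":22},[20,36,22,16,15,11]],"xxo":[35,{"bkk":62,"ch":59,"u":55},{"g":49,"h":28,"qqv":30,"s":80},99]}

Answer: {"ju":[{"er":89,"ig":73,"jad":59,"pq":22},[20,36,22,16,15,11]],"xxo":[35,{"bkk":62,"ch":59,"u":55},{"g":49,"h":28,"qqv":30,"s":80},99]}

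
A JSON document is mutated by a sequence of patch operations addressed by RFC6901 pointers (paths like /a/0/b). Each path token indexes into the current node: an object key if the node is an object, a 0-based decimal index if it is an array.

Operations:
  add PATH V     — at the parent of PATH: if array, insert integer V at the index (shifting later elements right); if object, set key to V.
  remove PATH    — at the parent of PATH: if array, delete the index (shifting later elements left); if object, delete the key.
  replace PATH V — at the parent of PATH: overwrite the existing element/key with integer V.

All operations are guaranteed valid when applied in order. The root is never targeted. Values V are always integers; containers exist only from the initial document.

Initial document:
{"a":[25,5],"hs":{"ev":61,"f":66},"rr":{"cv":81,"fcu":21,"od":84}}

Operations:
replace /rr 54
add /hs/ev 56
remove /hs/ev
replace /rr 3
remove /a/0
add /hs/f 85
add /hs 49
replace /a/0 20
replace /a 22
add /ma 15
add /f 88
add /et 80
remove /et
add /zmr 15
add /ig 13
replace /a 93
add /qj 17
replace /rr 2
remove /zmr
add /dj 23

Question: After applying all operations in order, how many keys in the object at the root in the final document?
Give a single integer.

Answer: 8

Derivation:
After op 1 (replace /rr 54): {"a":[25,5],"hs":{"ev":61,"f":66},"rr":54}
After op 2 (add /hs/ev 56): {"a":[25,5],"hs":{"ev":56,"f":66},"rr":54}
After op 3 (remove /hs/ev): {"a":[25,5],"hs":{"f":66},"rr":54}
After op 4 (replace /rr 3): {"a":[25,5],"hs":{"f":66},"rr":3}
After op 5 (remove /a/0): {"a":[5],"hs":{"f":66},"rr":3}
After op 6 (add /hs/f 85): {"a":[5],"hs":{"f":85},"rr":3}
After op 7 (add /hs 49): {"a":[5],"hs":49,"rr":3}
After op 8 (replace /a/0 20): {"a":[20],"hs":49,"rr":3}
After op 9 (replace /a 22): {"a":22,"hs":49,"rr":3}
After op 10 (add /ma 15): {"a":22,"hs":49,"ma":15,"rr":3}
After op 11 (add /f 88): {"a":22,"f":88,"hs":49,"ma":15,"rr":3}
After op 12 (add /et 80): {"a":22,"et":80,"f":88,"hs":49,"ma":15,"rr":3}
After op 13 (remove /et): {"a":22,"f":88,"hs":49,"ma":15,"rr":3}
After op 14 (add /zmr 15): {"a":22,"f":88,"hs":49,"ma":15,"rr":3,"zmr":15}
After op 15 (add /ig 13): {"a":22,"f":88,"hs":49,"ig":13,"ma":15,"rr":3,"zmr":15}
After op 16 (replace /a 93): {"a":93,"f":88,"hs":49,"ig":13,"ma":15,"rr":3,"zmr":15}
After op 17 (add /qj 17): {"a":93,"f":88,"hs":49,"ig":13,"ma":15,"qj":17,"rr":3,"zmr":15}
After op 18 (replace /rr 2): {"a":93,"f":88,"hs":49,"ig":13,"ma":15,"qj":17,"rr":2,"zmr":15}
After op 19 (remove /zmr): {"a":93,"f":88,"hs":49,"ig":13,"ma":15,"qj":17,"rr":2}
After op 20 (add /dj 23): {"a":93,"dj":23,"f":88,"hs":49,"ig":13,"ma":15,"qj":17,"rr":2}
Size at the root: 8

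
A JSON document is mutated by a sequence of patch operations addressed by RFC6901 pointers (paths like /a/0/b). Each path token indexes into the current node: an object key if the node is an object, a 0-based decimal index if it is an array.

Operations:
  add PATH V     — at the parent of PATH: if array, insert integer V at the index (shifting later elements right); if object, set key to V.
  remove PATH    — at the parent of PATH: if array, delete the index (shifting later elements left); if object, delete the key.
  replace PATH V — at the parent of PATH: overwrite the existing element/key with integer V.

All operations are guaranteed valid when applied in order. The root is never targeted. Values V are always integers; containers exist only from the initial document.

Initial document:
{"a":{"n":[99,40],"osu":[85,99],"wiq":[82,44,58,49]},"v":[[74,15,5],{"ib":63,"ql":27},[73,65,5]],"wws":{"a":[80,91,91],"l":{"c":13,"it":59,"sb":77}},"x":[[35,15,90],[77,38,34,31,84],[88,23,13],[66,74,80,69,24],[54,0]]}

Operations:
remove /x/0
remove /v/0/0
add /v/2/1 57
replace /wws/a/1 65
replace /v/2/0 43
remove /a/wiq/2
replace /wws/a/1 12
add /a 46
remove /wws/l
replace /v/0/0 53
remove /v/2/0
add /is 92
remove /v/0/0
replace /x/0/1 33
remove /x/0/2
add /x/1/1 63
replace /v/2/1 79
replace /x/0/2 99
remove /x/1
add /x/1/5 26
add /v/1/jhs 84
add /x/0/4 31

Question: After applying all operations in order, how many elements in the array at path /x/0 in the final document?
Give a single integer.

Answer: 5

Derivation:
After op 1 (remove /x/0): {"a":{"n":[99,40],"osu":[85,99],"wiq":[82,44,58,49]},"v":[[74,15,5],{"ib":63,"ql":27},[73,65,5]],"wws":{"a":[80,91,91],"l":{"c":13,"it":59,"sb":77}},"x":[[77,38,34,31,84],[88,23,13],[66,74,80,69,24],[54,0]]}
After op 2 (remove /v/0/0): {"a":{"n":[99,40],"osu":[85,99],"wiq":[82,44,58,49]},"v":[[15,5],{"ib":63,"ql":27},[73,65,5]],"wws":{"a":[80,91,91],"l":{"c":13,"it":59,"sb":77}},"x":[[77,38,34,31,84],[88,23,13],[66,74,80,69,24],[54,0]]}
After op 3 (add /v/2/1 57): {"a":{"n":[99,40],"osu":[85,99],"wiq":[82,44,58,49]},"v":[[15,5],{"ib":63,"ql":27},[73,57,65,5]],"wws":{"a":[80,91,91],"l":{"c":13,"it":59,"sb":77}},"x":[[77,38,34,31,84],[88,23,13],[66,74,80,69,24],[54,0]]}
After op 4 (replace /wws/a/1 65): {"a":{"n":[99,40],"osu":[85,99],"wiq":[82,44,58,49]},"v":[[15,5],{"ib":63,"ql":27},[73,57,65,5]],"wws":{"a":[80,65,91],"l":{"c":13,"it":59,"sb":77}},"x":[[77,38,34,31,84],[88,23,13],[66,74,80,69,24],[54,0]]}
After op 5 (replace /v/2/0 43): {"a":{"n":[99,40],"osu":[85,99],"wiq":[82,44,58,49]},"v":[[15,5],{"ib":63,"ql":27},[43,57,65,5]],"wws":{"a":[80,65,91],"l":{"c":13,"it":59,"sb":77}},"x":[[77,38,34,31,84],[88,23,13],[66,74,80,69,24],[54,0]]}
After op 6 (remove /a/wiq/2): {"a":{"n":[99,40],"osu":[85,99],"wiq":[82,44,49]},"v":[[15,5],{"ib":63,"ql":27},[43,57,65,5]],"wws":{"a":[80,65,91],"l":{"c":13,"it":59,"sb":77}},"x":[[77,38,34,31,84],[88,23,13],[66,74,80,69,24],[54,0]]}
After op 7 (replace /wws/a/1 12): {"a":{"n":[99,40],"osu":[85,99],"wiq":[82,44,49]},"v":[[15,5],{"ib":63,"ql":27},[43,57,65,5]],"wws":{"a":[80,12,91],"l":{"c":13,"it":59,"sb":77}},"x":[[77,38,34,31,84],[88,23,13],[66,74,80,69,24],[54,0]]}
After op 8 (add /a 46): {"a":46,"v":[[15,5],{"ib":63,"ql":27},[43,57,65,5]],"wws":{"a":[80,12,91],"l":{"c":13,"it":59,"sb":77}},"x":[[77,38,34,31,84],[88,23,13],[66,74,80,69,24],[54,0]]}
After op 9 (remove /wws/l): {"a":46,"v":[[15,5],{"ib":63,"ql":27},[43,57,65,5]],"wws":{"a":[80,12,91]},"x":[[77,38,34,31,84],[88,23,13],[66,74,80,69,24],[54,0]]}
After op 10 (replace /v/0/0 53): {"a":46,"v":[[53,5],{"ib":63,"ql":27},[43,57,65,5]],"wws":{"a":[80,12,91]},"x":[[77,38,34,31,84],[88,23,13],[66,74,80,69,24],[54,0]]}
After op 11 (remove /v/2/0): {"a":46,"v":[[53,5],{"ib":63,"ql":27},[57,65,5]],"wws":{"a":[80,12,91]},"x":[[77,38,34,31,84],[88,23,13],[66,74,80,69,24],[54,0]]}
After op 12 (add /is 92): {"a":46,"is":92,"v":[[53,5],{"ib":63,"ql":27},[57,65,5]],"wws":{"a":[80,12,91]},"x":[[77,38,34,31,84],[88,23,13],[66,74,80,69,24],[54,0]]}
After op 13 (remove /v/0/0): {"a":46,"is":92,"v":[[5],{"ib":63,"ql":27},[57,65,5]],"wws":{"a":[80,12,91]},"x":[[77,38,34,31,84],[88,23,13],[66,74,80,69,24],[54,0]]}
After op 14 (replace /x/0/1 33): {"a":46,"is":92,"v":[[5],{"ib":63,"ql":27},[57,65,5]],"wws":{"a":[80,12,91]},"x":[[77,33,34,31,84],[88,23,13],[66,74,80,69,24],[54,0]]}
After op 15 (remove /x/0/2): {"a":46,"is":92,"v":[[5],{"ib":63,"ql":27},[57,65,5]],"wws":{"a":[80,12,91]},"x":[[77,33,31,84],[88,23,13],[66,74,80,69,24],[54,0]]}
After op 16 (add /x/1/1 63): {"a":46,"is":92,"v":[[5],{"ib":63,"ql":27},[57,65,5]],"wws":{"a":[80,12,91]},"x":[[77,33,31,84],[88,63,23,13],[66,74,80,69,24],[54,0]]}
After op 17 (replace /v/2/1 79): {"a":46,"is":92,"v":[[5],{"ib":63,"ql":27},[57,79,5]],"wws":{"a":[80,12,91]},"x":[[77,33,31,84],[88,63,23,13],[66,74,80,69,24],[54,0]]}
After op 18 (replace /x/0/2 99): {"a":46,"is":92,"v":[[5],{"ib":63,"ql":27},[57,79,5]],"wws":{"a":[80,12,91]},"x":[[77,33,99,84],[88,63,23,13],[66,74,80,69,24],[54,0]]}
After op 19 (remove /x/1): {"a":46,"is":92,"v":[[5],{"ib":63,"ql":27},[57,79,5]],"wws":{"a":[80,12,91]},"x":[[77,33,99,84],[66,74,80,69,24],[54,0]]}
After op 20 (add /x/1/5 26): {"a":46,"is":92,"v":[[5],{"ib":63,"ql":27},[57,79,5]],"wws":{"a":[80,12,91]},"x":[[77,33,99,84],[66,74,80,69,24,26],[54,0]]}
After op 21 (add /v/1/jhs 84): {"a":46,"is":92,"v":[[5],{"ib":63,"jhs":84,"ql":27},[57,79,5]],"wws":{"a":[80,12,91]},"x":[[77,33,99,84],[66,74,80,69,24,26],[54,0]]}
After op 22 (add /x/0/4 31): {"a":46,"is":92,"v":[[5],{"ib":63,"jhs":84,"ql":27},[57,79,5]],"wws":{"a":[80,12,91]},"x":[[77,33,99,84,31],[66,74,80,69,24,26],[54,0]]}
Size at path /x/0: 5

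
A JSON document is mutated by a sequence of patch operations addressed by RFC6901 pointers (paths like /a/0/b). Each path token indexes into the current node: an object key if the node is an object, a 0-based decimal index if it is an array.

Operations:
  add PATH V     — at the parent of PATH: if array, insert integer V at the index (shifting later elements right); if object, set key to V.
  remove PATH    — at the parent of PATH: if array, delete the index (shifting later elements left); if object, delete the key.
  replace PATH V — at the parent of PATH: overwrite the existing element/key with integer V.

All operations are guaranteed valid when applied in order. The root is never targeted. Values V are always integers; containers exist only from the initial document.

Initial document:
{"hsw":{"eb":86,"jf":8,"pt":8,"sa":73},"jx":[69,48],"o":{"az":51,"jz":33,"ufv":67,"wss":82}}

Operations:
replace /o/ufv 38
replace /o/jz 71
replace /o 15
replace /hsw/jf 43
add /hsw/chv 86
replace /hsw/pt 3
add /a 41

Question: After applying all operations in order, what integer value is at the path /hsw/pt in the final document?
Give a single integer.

After op 1 (replace /o/ufv 38): {"hsw":{"eb":86,"jf":8,"pt":8,"sa":73},"jx":[69,48],"o":{"az":51,"jz":33,"ufv":38,"wss":82}}
After op 2 (replace /o/jz 71): {"hsw":{"eb":86,"jf":8,"pt":8,"sa":73},"jx":[69,48],"o":{"az":51,"jz":71,"ufv":38,"wss":82}}
After op 3 (replace /o 15): {"hsw":{"eb":86,"jf":8,"pt":8,"sa":73},"jx":[69,48],"o":15}
After op 4 (replace /hsw/jf 43): {"hsw":{"eb":86,"jf":43,"pt":8,"sa":73},"jx":[69,48],"o":15}
After op 5 (add /hsw/chv 86): {"hsw":{"chv":86,"eb":86,"jf":43,"pt":8,"sa":73},"jx":[69,48],"o":15}
After op 6 (replace /hsw/pt 3): {"hsw":{"chv":86,"eb":86,"jf":43,"pt":3,"sa":73},"jx":[69,48],"o":15}
After op 7 (add /a 41): {"a":41,"hsw":{"chv":86,"eb":86,"jf":43,"pt":3,"sa":73},"jx":[69,48],"o":15}
Value at /hsw/pt: 3

Answer: 3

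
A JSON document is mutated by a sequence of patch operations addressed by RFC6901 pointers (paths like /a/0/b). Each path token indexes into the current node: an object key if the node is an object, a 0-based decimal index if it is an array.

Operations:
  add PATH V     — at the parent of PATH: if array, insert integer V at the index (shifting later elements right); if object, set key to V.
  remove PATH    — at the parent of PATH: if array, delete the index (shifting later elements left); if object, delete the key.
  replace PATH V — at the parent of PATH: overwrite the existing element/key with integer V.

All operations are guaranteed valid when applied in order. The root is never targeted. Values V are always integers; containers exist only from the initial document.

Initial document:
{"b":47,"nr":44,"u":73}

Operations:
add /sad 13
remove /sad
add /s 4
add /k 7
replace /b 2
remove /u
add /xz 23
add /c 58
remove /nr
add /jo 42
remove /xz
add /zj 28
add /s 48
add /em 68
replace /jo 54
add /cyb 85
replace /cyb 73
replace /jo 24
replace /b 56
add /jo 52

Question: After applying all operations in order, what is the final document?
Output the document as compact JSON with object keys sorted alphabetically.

Answer: {"b":56,"c":58,"cyb":73,"em":68,"jo":52,"k":7,"s":48,"zj":28}

Derivation:
After op 1 (add /sad 13): {"b":47,"nr":44,"sad":13,"u":73}
After op 2 (remove /sad): {"b":47,"nr":44,"u":73}
After op 3 (add /s 4): {"b":47,"nr":44,"s":4,"u":73}
After op 4 (add /k 7): {"b":47,"k":7,"nr":44,"s":4,"u":73}
After op 5 (replace /b 2): {"b":2,"k":7,"nr":44,"s":4,"u":73}
After op 6 (remove /u): {"b":2,"k":7,"nr":44,"s":4}
After op 7 (add /xz 23): {"b":2,"k":7,"nr":44,"s":4,"xz":23}
After op 8 (add /c 58): {"b":2,"c":58,"k":7,"nr":44,"s":4,"xz":23}
After op 9 (remove /nr): {"b":2,"c":58,"k":7,"s":4,"xz":23}
After op 10 (add /jo 42): {"b":2,"c":58,"jo":42,"k":7,"s":4,"xz":23}
After op 11 (remove /xz): {"b":2,"c":58,"jo":42,"k":7,"s":4}
After op 12 (add /zj 28): {"b":2,"c":58,"jo":42,"k":7,"s":4,"zj":28}
After op 13 (add /s 48): {"b":2,"c":58,"jo":42,"k":7,"s":48,"zj":28}
After op 14 (add /em 68): {"b":2,"c":58,"em":68,"jo":42,"k":7,"s":48,"zj":28}
After op 15 (replace /jo 54): {"b":2,"c":58,"em":68,"jo":54,"k":7,"s":48,"zj":28}
After op 16 (add /cyb 85): {"b":2,"c":58,"cyb":85,"em":68,"jo":54,"k":7,"s":48,"zj":28}
After op 17 (replace /cyb 73): {"b":2,"c":58,"cyb":73,"em":68,"jo":54,"k":7,"s":48,"zj":28}
After op 18 (replace /jo 24): {"b":2,"c":58,"cyb":73,"em":68,"jo":24,"k":7,"s":48,"zj":28}
After op 19 (replace /b 56): {"b":56,"c":58,"cyb":73,"em":68,"jo":24,"k":7,"s":48,"zj":28}
After op 20 (add /jo 52): {"b":56,"c":58,"cyb":73,"em":68,"jo":52,"k":7,"s":48,"zj":28}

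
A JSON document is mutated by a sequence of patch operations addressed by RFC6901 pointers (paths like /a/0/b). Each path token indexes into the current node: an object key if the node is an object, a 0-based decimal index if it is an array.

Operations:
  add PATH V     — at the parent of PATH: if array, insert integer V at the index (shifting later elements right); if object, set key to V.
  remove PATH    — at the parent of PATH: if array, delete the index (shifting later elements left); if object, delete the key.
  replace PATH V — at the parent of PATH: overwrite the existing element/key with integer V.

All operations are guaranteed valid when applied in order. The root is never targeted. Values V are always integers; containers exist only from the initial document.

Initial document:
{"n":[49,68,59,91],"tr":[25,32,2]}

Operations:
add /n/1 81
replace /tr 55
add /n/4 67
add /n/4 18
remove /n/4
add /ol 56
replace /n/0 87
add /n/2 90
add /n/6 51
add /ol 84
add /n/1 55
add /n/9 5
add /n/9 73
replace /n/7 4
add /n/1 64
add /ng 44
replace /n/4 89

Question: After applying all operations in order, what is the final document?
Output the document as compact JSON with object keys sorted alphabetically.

Answer: {"n":[87,64,55,81,89,68,59,67,4,91,73,5],"ng":44,"ol":84,"tr":55}

Derivation:
After op 1 (add /n/1 81): {"n":[49,81,68,59,91],"tr":[25,32,2]}
After op 2 (replace /tr 55): {"n":[49,81,68,59,91],"tr":55}
After op 3 (add /n/4 67): {"n":[49,81,68,59,67,91],"tr":55}
After op 4 (add /n/4 18): {"n":[49,81,68,59,18,67,91],"tr":55}
After op 5 (remove /n/4): {"n":[49,81,68,59,67,91],"tr":55}
After op 6 (add /ol 56): {"n":[49,81,68,59,67,91],"ol":56,"tr":55}
After op 7 (replace /n/0 87): {"n":[87,81,68,59,67,91],"ol":56,"tr":55}
After op 8 (add /n/2 90): {"n":[87,81,90,68,59,67,91],"ol":56,"tr":55}
After op 9 (add /n/6 51): {"n":[87,81,90,68,59,67,51,91],"ol":56,"tr":55}
After op 10 (add /ol 84): {"n":[87,81,90,68,59,67,51,91],"ol":84,"tr":55}
After op 11 (add /n/1 55): {"n":[87,55,81,90,68,59,67,51,91],"ol":84,"tr":55}
After op 12 (add /n/9 5): {"n":[87,55,81,90,68,59,67,51,91,5],"ol":84,"tr":55}
After op 13 (add /n/9 73): {"n":[87,55,81,90,68,59,67,51,91,73,5],"ol":84,"tr":55}
After op 14 (replace /n/7 4): {"n":[87,55,81,90,68,59,67,4,91,73,5],"ol":84,"tr":55}
After op 15 (add /n/1 64): {"n":[87,64,55,81,90,68,59,67,4,91,73,5],"ol":84,"tr":55}
After op 16 (add /ng 44): {"n":[87,64,55,81,90,68,59,67,4,91,73,5],"ng":44,"ol":84,"tr":55}
After op 17 (replace /n/4 89): {"n":[87,64,55,81,89,68,59,67,4,91,73,5],"ng":44,"ol":84,"tr":55}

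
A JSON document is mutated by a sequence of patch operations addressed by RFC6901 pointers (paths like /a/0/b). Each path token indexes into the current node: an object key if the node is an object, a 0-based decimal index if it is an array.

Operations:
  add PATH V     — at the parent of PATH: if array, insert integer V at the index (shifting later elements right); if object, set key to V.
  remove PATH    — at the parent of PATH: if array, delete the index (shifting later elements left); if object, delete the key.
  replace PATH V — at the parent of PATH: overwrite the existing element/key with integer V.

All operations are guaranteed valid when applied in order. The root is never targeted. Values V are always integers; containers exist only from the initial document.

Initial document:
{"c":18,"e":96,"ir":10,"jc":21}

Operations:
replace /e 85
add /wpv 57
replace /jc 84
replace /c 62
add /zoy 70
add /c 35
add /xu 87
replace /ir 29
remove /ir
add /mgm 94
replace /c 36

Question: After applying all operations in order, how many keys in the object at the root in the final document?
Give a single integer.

Answer: 7

Derivation:
After op 1 (replace /e 85): {"c":18,"e":85,"ir":10,"jc":21}
After op 2 (add /wpv 57): {"c":18,"e":85,"ir":10,"jc":21,"wpv":57}
After op 3 (replace /jc 84): {"c":18,"e":85,"ir":10,"jc":84,"wpv":57}
After op 4 (replace /c 62): {"c":62,"e":85,"ir":10,"jc":84,"wpv":57}
After op 5 (add /zoy 70): {"c":62,"e":85,"ir":10,"jc":84,"wpv":57,"zoy":70}
After op 6 (add /c 35): {"c":35,"e":85,"ir":10,"jc":84,"wpv":57,"zoy":70}
After op 7 (add /xu 87): {"c":35,"e":85,"ir":10,"jc":84,"wpv":57,"xu":87,"zoy":70}
After op 8 (replace /ir 29): {"c":35,"e":85,"ir":29,"jc":84,"wpv":57,"xu":87,"zoy":70}
After op 9 (remove /ir): {"c":35,"e":85,"jc":84,"wpv":57,"xu":87,"zoy":70}
After op 10 (add /mgm 94): {"c":35,"e":85,"jc":84,"mgm":94,"wpv":57,"xu":87,"zoy":70}
After op 11 (replace /c 36): {"c":36,"e":85,"jc":84,"mgm":94,"wpv":57,"xu":87,"zoy":70}
Size at the root: 7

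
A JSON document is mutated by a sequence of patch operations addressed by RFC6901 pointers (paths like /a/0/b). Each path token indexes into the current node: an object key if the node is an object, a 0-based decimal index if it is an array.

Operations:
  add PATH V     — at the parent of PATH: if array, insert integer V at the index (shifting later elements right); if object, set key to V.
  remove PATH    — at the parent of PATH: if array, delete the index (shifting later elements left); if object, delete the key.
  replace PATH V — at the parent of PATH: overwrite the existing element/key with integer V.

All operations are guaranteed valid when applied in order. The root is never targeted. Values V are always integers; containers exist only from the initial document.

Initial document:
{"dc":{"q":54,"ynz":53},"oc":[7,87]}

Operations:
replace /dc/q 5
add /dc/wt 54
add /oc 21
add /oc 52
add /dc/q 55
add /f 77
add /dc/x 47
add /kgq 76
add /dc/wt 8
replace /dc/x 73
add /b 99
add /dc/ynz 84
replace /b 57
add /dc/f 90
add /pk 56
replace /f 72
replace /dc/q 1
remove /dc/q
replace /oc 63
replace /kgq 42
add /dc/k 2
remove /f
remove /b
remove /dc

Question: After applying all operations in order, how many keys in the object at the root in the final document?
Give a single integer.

Answer: 3

Derivation:
After op 1 (replace /dc/q 5): {"dc":{"q":5,"ynz":53},"oc":[7,87]}
After op 2 (add /dc/wt 54): {"dc":{"q":5,"wt":54,"ynz":53},"oc":[7,87]}
After op 3 (add /oc 21): {"dc":{"q":5,"wt":54,"ynz":53},"oc":21}
After op 4 (add /oc 52): {"dc":{"q":5,"wt":54,"ynz":53},"oc":52}
After op 5 (add /dc/q 55): {"dc":{"q":55,"wt":54,"ynz":53},"oc":52}
After op 6 (add /f 77): {"dc":{"q":55,"wt":54,"ynz":53},"f":77,"oc":52}
After op 7 (add /dc/x 47): {"dc":{"q":55,"wt":54,"x":47,"ynz":53},"f":77,"oc":52}
After op 8 (add /kgq 76): {"dc":{"q":55,"wt":54,"x":47,"ynz":53},"f":77,"kgq":76,"oc":52}
After op 9 (add /dc/wt 8): {"dc":{"q":55,"wt":8,"x":47,"ynz":53},"f":77,"kgq":76,"oc":52}
After op 10 (replace /dc/x 73): {"dc":{"q":55,"wt":8,"x":73,"ynz":53},"f":77,"kgq":76,"oc":52}
After op 11 (add /b 99): {"b":99,"dc":{"q":55,"wt":8,"x":73,"ynz":53},"f":77,"kgq":76,"oc":52}
After op 12 (add /dc/ynz 84): {"b":99,"dc":{"q":55,"wt":8,"x":73,"ynz":84},"f":77,"kgq":76,"oc":52}
After op 13 (replace /b 57): {"b":57,"dc":{"q":55,"wt":8,"x":73,"ynz":84},"f":77,"kgq":76,"oc":52}
After op 14 (add /dc/f 90): {"b":57,"dc":{"f":90,"q":55,"wt":8,"x":73,"ynz":84},"f":77,"kgq":76,"oc":52}
After op 15 (add /pk 56): {"b":57,"dc":{"f":90,"q":55,"wt":8,"x":73,"ynz":84},"f":77,"kgq":76,"oc":52,"pk":56}
After op 16 (replace /f 72): {"b":57,"dc":{"f":90,"q":55,"wt":8,"x":73,"ynz":84},"f":72,"kgq":76,"oc":52,"pk":56}
After op 17 (replace /dc/q 1): {"b":57,"dc":{"f":90,"q":1,"wt":8,"x":73,"ynz":84},"f":72,"kgq":76,"oc":52,"pk":56}
After op 18 (remove /dc/q): {"b":57,"dc":{"f":90,"wt":8,"x":73,"ynz":84},"f":72,"kgq":76,"oc":52,"pk":56}
After op 19 (replace /oc 63): {"b":57,"dc":{"f":90,"wt":8,"x":73,"ynz":84},"f":72,"kgq":76,"oc":63,"pk":56}
After op 20 (replace /kgq 42): {"b":57,"dc":{"f":90,"wt":8,"x":73,"ynz":84},"f":72,"kgq":42,"oc":63,"pk":56}
After op 21 (add /dc/k 2): {"b":57,"dc":{"f":90,"k":2,"wt":8,"x":73,"ynz":84},"f":72,"kgq":42,"oc":63,"pk":56}
After op 22 (remove /f): {"b":57,"dc":{"f":90,"k":2,"wt":8,"x":73,"ynz":84},"kgq":42,"oc":63,"pk":56}
After op 23 (remove /b): {"dc":{"f":90,"k":2,"wt":8,"x":73,"ynz":84},"kgq":42,"oc":63,"pk":56}
After op 24 (remove /dc): {"kgq":42,"oc":63,"pk":56}
Size at the root: 3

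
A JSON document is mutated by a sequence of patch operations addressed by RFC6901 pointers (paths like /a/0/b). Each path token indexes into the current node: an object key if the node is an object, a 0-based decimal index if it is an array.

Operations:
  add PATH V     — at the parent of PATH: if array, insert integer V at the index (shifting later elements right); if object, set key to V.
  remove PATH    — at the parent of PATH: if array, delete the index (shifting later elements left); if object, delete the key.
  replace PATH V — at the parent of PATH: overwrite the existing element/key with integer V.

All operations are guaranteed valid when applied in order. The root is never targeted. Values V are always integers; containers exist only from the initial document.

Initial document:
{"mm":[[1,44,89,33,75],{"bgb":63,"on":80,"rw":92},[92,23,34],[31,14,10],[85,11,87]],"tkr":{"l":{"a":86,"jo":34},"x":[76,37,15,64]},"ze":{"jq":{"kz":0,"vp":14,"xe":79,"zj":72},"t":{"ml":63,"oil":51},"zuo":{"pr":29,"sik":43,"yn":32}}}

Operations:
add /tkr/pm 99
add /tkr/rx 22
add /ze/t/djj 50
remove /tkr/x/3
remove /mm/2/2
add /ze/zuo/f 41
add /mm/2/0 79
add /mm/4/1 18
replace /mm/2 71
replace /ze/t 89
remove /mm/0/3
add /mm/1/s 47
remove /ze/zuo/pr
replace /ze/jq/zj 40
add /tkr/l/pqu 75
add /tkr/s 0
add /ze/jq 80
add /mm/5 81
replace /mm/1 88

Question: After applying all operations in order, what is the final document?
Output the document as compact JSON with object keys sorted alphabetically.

Answer: {"mm":[[1,44,89,75],88,71,[31,14,10],[85,18,11,87],81],"tkr":{"l":{"a":86,"jo":34,"pqu":75},"pm":99,"rx":22,"s":0,"x":[76,37,15]},"ze":{"jq":80,"t":89,"zuo":{"f":41,"sik":43,"yn":32}}}

Derivation:
After op 1 (add /tkr/pm 99): {"mm":[[1,44,89,33,75],{"bgb":63,"on":80,"rw":92},[92,23,34],[31,14,10],[85,11,87]],"tkr":{"l":{"a":86,"jo":34},"pm":99,"x":[76,37,15,64]},"ze":{"jq":{"kz":0,"vp":14,"xe":79,"zj":72},"t":{"ml":63,"oil":51},"zuo":{"pr":29,"sik":43,"yn":32}}}
After op 2 (add /tkr/rx 22): {"mm":[[1,44,89,33,75],{"bgb":63,"on":80,"rw":92},[92,23,34],[31,14,10],[85,11,87]],"tkr":{"l":{"a":86,"jo":34},"pm":99,"rx":22,"x":[76,37,15,64]},"ze":{"jq":{"kz":0,"vp":14,"xe":79,"zj":72},"t":{"ml":63,"oil":51},"zuo":{"pr":29,"sik":43,"yn":32}}}
After op 3 (add /ze/t/djj 50): {"mm":[[1,44,89,33,75],{"bgb":63,"on":80,"rw":92},[92,23,34],[31,14,10],[85,11,87]],"tkr":{"l":{"a":86,"jo":34},"pm":99,"rx":22,"x":[76,37,15,64]},"ze":{"jq":{"kz":0,"vp":14,"xe":79,"zj":72},"t":{"djj":50,"ml":63,"oil":51},"zuo":{"pr":29,"sik":43,"yn":32}}}
After op 4 (remove /tkr/x/3): {"mm":[[1,44,89,33,75],{"bgb":63,"on":80,"rw":92},[92,23,34],[31,14,10],[85,11,87]],"tkr":{"l":{"a":86,"jo":34},"pm":99,"rx":22,"x":[76,37,15]},"ze":{"jq":{"kz":0,"vp":14,"xe":79,"zj":72},"t":{"djj":50,"ml":63,"oil":51},"zuo":{"pr":29,"sik":43,"yn":32}}}
After op 5 (remove /mm/2/2): {"mm":[[1,44,89,33,75],{"bgb":63,"on":80,"rw":92},[92,23],[31,14,10],[85,11,87]],"tkr":{"l":{"a":86,"jo":34},"pm":99,"rx":22,"x":[76,37,15]},"ze":{"jq":{"kz":0,"vp":14,"xe":79,"zj":72},"t":{"djj":50,"ml":63,"oil":51},"zuo":{"pr":29,"sik":43,"yn":32}}}
After op 6 (add /ze/zuo/f 41): {"mm":[[1,44,89,33,75],{"bgb":63,"on":80,"rw":92},[92,23],[31,14,10],[85,11,87]],"tkr":{"l":{"a":86,"jo":34},"pm":99,"rx":22,"x":[76,37,15]},"ze":{"jq":{"kz":0,"vp":14,"xe":79,"zj":72},"t":{"djj":50,"ml":63,"oil":51},"zuo":{"f":41,"pr":29,"sik":43,"yn":32}}}
After op 7 (add /mm/2/0 79): {"mm":[[1,44,89,33,75],{"bgb":63,"on":80,"rw":92},[79,92,23],[31,14,10],[85,11,87]],"tkr":{"l":{"a":86,"jo":34},"pm":99,"rx":22,"x":[76,37,15]},"ze":{"jq":{"kz":0,"vp":14,"xe":79,"zj":72},"t":{"djj":50,"ml":63,"oil":51},"zuo":{"f":41,"pr":29,"sik":43,"yn":32}}}
After op 8 (add /mm/4/1 18): {"mm":[[1,44,89,33,75],{"bgb":63,"on":80,"rw":92},[79,92,23],[31,14,10],[85,18,11,87]],"tkr":{"l":{"a":86,"jo":34},"pm":99,"rx":22,"x":[76,37,15]},"ze":{"jq":{"kz":0,"vp":14,"xe":79,"zj":72},"t":{"djj":50,"ml":63,"oil":51},"zuo":{"f":41,"pr":29,"sik":43,"yn":32}}}
After op 9 (replace /mm/2 71): {"mm":[[1,44,89,33,75],{"bgb":63,"on":80,"rw":92},71,[31,14,10],[85,18,11,87]],"tkr":{"l":{"a":86,"jo":34},"pm":99,"rx":22,"x":[76,37,15]},"ze":{"jq":{"kz":0,"vp":14,"xe":79,"zj":72},"t":{"djj":50,"ml":63,"oil":51},"zuo":{"f":41,"pr":29,"sik":43,"yn":32}}}
After op 10 (replace /ze/t 89): {"mm":[[1,44,89,33,75],{"bgb":63,"on":80,"rw":92},71,[31,14,10],[85,18,11,87]],"tkr":{"l":{"a":86,"jo":34},"pm":99,"rx":22,"x":[76,37,15]},"ze":{"jq":{"kz":0,"vp":14,"xe":79,"zj":72},"t":89,"zuo":{"f":41,"pr":29,"sik":43,"yn":32}}}
After op 11 (remove /mm/0/3): {"mm":[[1,44,89,75],{"bgb":63,"on":80,"rw":92},71,[31,14,10],[85,18,11,87]],"tkr":{"l":{"a":86,"jo":34},"pm":99,"rx":22,"x":[76,37,15]},"ze":{"jq":{"kz":0,"vp":14,"xe":79,"zj":72},"t":89,"zuo":{"f":41,"pr":29,"sik":43,"yn":32}}}
After op 12 (add /mm/1/s 47): {"mm":[[1,44,89,75],{"bgb":63,"on":80,"rw":92,"s":47},71,[31,14,10],[85,18,11,87]],"tkr":{"l":{"a":86,"jo":34},"pm":99,"rx":22,"x":[76,37,15]},"ze":{"jq":{"kz":0,"vp":14,"xe":79,"zj":72},"t":89,"zuo":{"f":41,"pr":29,"sik":43,"yn":32}}}
After op 13 (remove /ze/zuo/pr): {"mm":[[1,44,89,75],{"bgb":63,"on":80,"rw":92,"s":47},71,[31,14,10],[85,18,11,87]],"tkr":{"l":{"a":86,"jo":34},"pm":99,"rx":22,"x":[76,37,15]},"ze":{"jq":{"kz":0,"vp":14,"xe":79,"zj":72},"t":89,"zuo":{"f":41,"sik":43,"yn":32}}}
After op 14 (replace /ze/jq/zj 40): {"mm":[[1,44,89,75],{"bgb":63,"on":80,"rw":92,"s":47},71,[31,14,10],[85,18,11,87]],"tkr":{"l":{"a":86,"jo":34},"pm":99,"rx":22,"x":[76,37,15]},"ze":{"jq":{"kz":0,"vp":14,"xe":79,"zj":40},"t":89,"zuo":{"f":41,"sik":43,"yn":32}}}
After op 15 (add /tkr/l/pqu 75): {"mm":[[1,44,89,75],{"bgb":63,"on":80,"rw":92,"s":47},71,[31,14,10],[85,18,11,87]],"tkr":{"l":{"a":86,"jo":34,"pqu":75},"pm":99,"rx":22,"x":[76,37,15]},"ze":{"jq":{"kz":0,"vp":14,"xe":79,"zj":40},"t":89,"zuo":{"f":41,"sik":43,"yn":32}}}
After op 16 (add /tkr/s 0): {"mm":[[1,44,89,75],{"bgb":63,"on":80,"rw":92,"s":47},71,[31,14,10],[85,18,11,87]],"tkr":{"l":{"a":86,"jo":34,"pqu":75},"pm":99,"rx":22,"s":0,"x":[76,37,15]},"ze":{"jq":{"kz":0,"vp":14,"xe":79,"zj":40},"t":89,"zuo":{"f":41,"sik":43,"yn":32}}}
After op 17 (add /ze/jq 80): {"mm":[[1,44,89,75],{"bgb":63,"on":80,"rw":92,"s":47},71,[31,14,10],[85,18,11,87]],"tkr":{"l":{"a":86,"jo":34,"pqu":75},"pm":99,"rx":22,"s":0,"x":[76,37,15]},"ze":{"jq":80,"t":89,"zuo":{"f":41,"sik":43,"yn":32}}}
After op 18 (add /mm/5 81): {"mm":[[1,44,89,75],{"bgb":63,"on":80,"rw":92,"s":47},71,[31,14,10],[85,18,11,87],81],"tkr":{"l":{"a":86,"jo":34,"pqu":75},"pm":99,"rx":22,"s":0,"x":[76,37,15]},"ze":{"jq":80,"t":89,"zuo":{"f":41,"sik":43,"yn":32}}}
After op 19 (replace /mm/1 88): {"mm":[[1,44,89,75],88,71,[31,14,10],[85,18,11,87],81],"tkr":{"l":{"a":86,"jo":34,"pqu":75},"pm":99,"rx":22,"s":0,"x":[76,37,15]},"ze":{"jq":80,"t":89,"zuo":{"f":41,"sik":43,"yn":32}}}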